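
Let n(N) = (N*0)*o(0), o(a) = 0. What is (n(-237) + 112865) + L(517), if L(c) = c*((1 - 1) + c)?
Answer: 380154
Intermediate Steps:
L(c) = c**2 (L(c) = c*(0 + c) = c*c = c**2)
n(N) = 0 (n(N) = (N*0)*0 = 0*0 = 0)
(n(-237) + 112865) + L(517) = (0 + 112865) + 517**2 = 112865 + 267289 = 380154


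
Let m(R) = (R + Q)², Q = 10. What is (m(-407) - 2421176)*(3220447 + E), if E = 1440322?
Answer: -10549962903023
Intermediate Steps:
m(R) = (10 + R)² (m(R) = (R + 10)² = (10 + R)²)
(m(-407) - 2421176)*(3220447 + E) = ((10 - 407)² - 2421176)*(3220447 + 1440322) = ((-397)² - 2421176)*4660769 = (157609 - 2421176)*4660769 = -2263567*4660769 = -10549962903023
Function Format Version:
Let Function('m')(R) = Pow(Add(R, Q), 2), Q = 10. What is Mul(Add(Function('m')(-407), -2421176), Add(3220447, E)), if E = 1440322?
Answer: -10549962903023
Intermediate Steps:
Function('m')(R) = Pow(Add(10, R), 2) (Function('m')(R) = Pow(Add(R, 10), 2) = Pow(Add(10, R), 2))
Mul(Add(Function('m')(-407), -2421176), Add(3220447, E)) = Mul(Add(Pow(Add(10, -407), 2), -2421176), Add(3220447, 1440322)) = Mul(Add(Pow(-397, 2), -2421176), 4660769) = Mul(Add(157609, -2421176), 4660769) = Mul(-2263567, 4660769) = -10549962903023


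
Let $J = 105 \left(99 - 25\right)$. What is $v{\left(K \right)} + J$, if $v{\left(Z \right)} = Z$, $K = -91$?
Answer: $7679$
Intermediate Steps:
$J = 7770$ ($J = 105 \cdot 74 = 7770$)
$v{\left(K \right)} + J = -91 + 7770 = 7679$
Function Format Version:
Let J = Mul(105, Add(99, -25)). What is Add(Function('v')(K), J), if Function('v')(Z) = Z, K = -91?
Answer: 7679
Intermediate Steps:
J = 7770 (J = Mul(105, 74) = 7770)
Add(Function('v')(K), J) = Add(-91, 7770) = 7679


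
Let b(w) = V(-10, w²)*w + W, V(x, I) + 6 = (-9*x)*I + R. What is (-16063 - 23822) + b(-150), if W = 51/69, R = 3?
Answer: -6987156988/23 ≈ -3.0379e+8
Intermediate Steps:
V(x, I) = -3 - 9*I*x (V(x, I) = -6 + ((-9*x)*I + 3) = -6 + (-9*I*x + 3) = -6 + (3 - 9*I*x) = -3 - 9*I*x)
W = 17/23 (W = 51*(1/69) = 17/23 ≈ 0.73913)
b(w) = 17/23 + w*(-3 + 90*w²) (b(w) = (-3 - 9*w²*(-10))*w + 17/23 = (-3 + 90*w²)*w + 17/23 = w*(-3 + 90*w²) + 17/23 = 17/23 + w*(-3 + 90*w²))
(-16063 - 23822) + b(-150) = (-16063 - 23822) + (17/23 - 3*(-150) + 90*(-150)³) = -39885 + (17/23 + 450 + 90*(-3375000)) = -39885 + (17/23 + 450 - 303750000) = -39885 - 6986239633/23 = -6987156988/23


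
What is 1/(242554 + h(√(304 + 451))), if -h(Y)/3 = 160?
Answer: 1/242074 ≈ 4.1310e-6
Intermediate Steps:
h(Y) = -480 (h(Y) = -3*160 = -480)
1/(242554 + h(√(304 + 451))) = 1/(242554 - 480) = 1/242074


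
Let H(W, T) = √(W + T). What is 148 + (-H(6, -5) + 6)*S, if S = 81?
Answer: 553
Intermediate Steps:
H(W, T) = √(T + W)
148 + (-H(6, -5) + 6)*S = 148 + (-√(-5 + 6) + 6)*81 = 148 + (-√1 + 6)*81 = 148 + (-1*1 + 6)*81 = 148 + (-1 + 6)*81 = 148 + 5*81 = 148 + 405 = 553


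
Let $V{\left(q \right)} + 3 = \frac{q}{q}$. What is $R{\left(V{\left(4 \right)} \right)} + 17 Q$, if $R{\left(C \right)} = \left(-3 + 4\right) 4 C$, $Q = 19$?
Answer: $315$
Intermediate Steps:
$V{\left(q \right)} = -2$ ($V{\left(q \right)} = -3 + \frac{q}{q} = -3 + 1 = -2$)
$R{\left(C \right)} = 4 C$ ($R{\left(C \right)} = 1 \cdot 4 C = 4 C$)
$R{\left(V{\left(4 \right)} \right)} + 17 Q = 4 \left(-2\right) + 17 \cdot 19 = -8 + 323 = 315$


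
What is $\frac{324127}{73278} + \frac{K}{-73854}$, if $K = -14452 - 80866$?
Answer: $\frac{1717932659}{300659634} \approx 5.7139$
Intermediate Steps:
$K = -95318$
$\frac{324127}{73278} + \frac{K}{-73854} = \frac{324127}{73278} - \frac{95318}{-73854} = 324127 \cdot \frac{1}{73278} - - \frac{47659}{36927} = \frac{324127}{73278} + \frac{47659}{36927} = \frac{1717932659}{300659634}$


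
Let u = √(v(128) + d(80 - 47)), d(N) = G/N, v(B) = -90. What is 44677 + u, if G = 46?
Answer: 44677 + 2*I*√24123/33 ≈ 44677.0 + 9.4131*I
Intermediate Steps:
d(N) = 46/N
u = 2*I*√24123/33 (u = √(-90 + 46/(80 - 47)) = √(-90 + 46/33) = √(-2924/33) = 2*I*√24123/33 ≈ 9.4131*I)
44677 + u = 44677 + 2*I*√24123/33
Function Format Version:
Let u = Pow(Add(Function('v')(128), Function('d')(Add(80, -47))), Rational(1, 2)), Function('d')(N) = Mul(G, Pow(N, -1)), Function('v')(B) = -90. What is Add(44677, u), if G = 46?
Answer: Add(44677, Mul(Rational(2, 33), I, Pow(24123, Rational(1, 2)))) ≈ Add(44677., Mul(9.4131, I))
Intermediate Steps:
Function('d')(N) = Mul(46, Pow(N, -1))
u = Mul(Rational(2, 33), I, Pow(24123, Rational(1, 2))) (u = Pow(Add(-90, Mul(46, Pow(Add(80, -47), -1))), Rational(1, 2)) = Pow(Add(-90, Mul(46, Pow(33, -1))), Rational(1, 2)) = Pow(Add(-90, Mul(46, Rational(1, 33))), Rational(1, 2)) = Pow(Add(-90, Rational(46, 33)), Rational(1, 2)) = Pow(Rational(-2924, 33), Rational(1, 2)) = Mul(Rational(2, 33), I, Pow(24123, Rational(1, 2))) ≈ Mul(9.4131, I))
Add(44677, u) = Add(44677, Mul(Rational(2, 33), I, Pow(24123, Rational(1, 2))))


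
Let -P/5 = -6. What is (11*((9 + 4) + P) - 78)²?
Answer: 156025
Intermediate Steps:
P = 30 (P = -5*(-6) = 30)
(11*((9 + 4) + P) - 78)² = (11*((9 + 4) + 30) - 78)² = (11*(13 + 30) - 78)² = (11*43 - 78)² = (473 - 78)² = 395² = 156025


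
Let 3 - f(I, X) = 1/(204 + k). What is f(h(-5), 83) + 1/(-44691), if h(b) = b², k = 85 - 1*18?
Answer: 36288821/12111261 ≈ 2.9963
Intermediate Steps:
k = 67 (k = 85 - 18 = 67)
f(I, X) = 812/271 (f(I, X) = 3 - 1/(204 + 67) = 3 - 1/271 = 812/271)
f(h(-5), 83) + 1/(-44691) = 812/271 + 1/(-44691) = 812/271 - 1/44691 = 36288821/12111261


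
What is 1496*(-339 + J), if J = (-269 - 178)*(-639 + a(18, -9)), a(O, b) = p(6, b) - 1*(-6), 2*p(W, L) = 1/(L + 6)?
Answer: 422899004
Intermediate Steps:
p(W, L) = 1/(2*(6 + L)) (p(W, L) = 1/(2*(L + 6)) = 1/(2*(6 + L)))
a(O, b) = 6 + 1/(2*(6 + b)) (a(O, b) = 1/(2*(6 + b)) - 1*(-6) = 1/(2*(6 + b)) + 6 = 6 + 1/(2*(6 + b)))
J = 566051/2 (J = (-269 - 178)*(-639 + (73 + 12*(-9))/(2*(6 - 9))) = -447*(-639 + (½)*(73 - 108)/(-3)) = -447*(-639 + (½)*(-⅓)*(-35)) = -447*(-639 + 35/6) = -447*(-3799/6) = 566051/2 ≈ 2.8303e+5)
1496*(-339 + J) = 1496*(-339 + 566051/2) = 1496*(565373/2) = 422899004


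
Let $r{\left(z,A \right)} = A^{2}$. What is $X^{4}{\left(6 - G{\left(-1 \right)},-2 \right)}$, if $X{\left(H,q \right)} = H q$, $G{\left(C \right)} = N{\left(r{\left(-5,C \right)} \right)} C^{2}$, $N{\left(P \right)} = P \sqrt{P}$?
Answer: $10000$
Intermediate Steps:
$N{\left(P \right)} = P^{\frac{3}{2}}$
$G{\left(C \right)} = C^{2} \left(C^{2}\right)^{\frac{3}{2}}$ ($G{\left(C \right)} = \left(C^{2}\right)^{\frac{3}{2}} C^{2} = C^{2} \left(C^{2}\right)^{\frac{3}{2}}$)
$X^{4}{\left(6 - G{\left(-1 \right)},-2 \right)} = \left(\left(6 - \left(-1\right)^{2} \left(\left(-1\right)^{2}\right)^{\frac{3}{2}}\right) \left(-2\right)\right)^{4} = \left(\left(6 - 1 \cdot 1^{\frac{3}{2}}\right) \left(-2\right)\right)^{4} = \left(\left(6 - 1 \cdot 1\right) \left(-2\right)\right)^{4} = \left(\left(6 - 1\right) \left(-2\right)\right)^{4} = \left(5 \left(-2\right)\right)^{4} = \left(-10\right)^{4} = 10000$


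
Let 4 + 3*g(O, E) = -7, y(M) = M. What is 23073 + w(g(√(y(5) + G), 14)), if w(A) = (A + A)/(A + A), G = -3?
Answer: 23074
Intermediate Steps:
g(O, E) = -11/3 (g(O, E) = -4/3 + (⅓)*(-7) = -4/3 - 7/3 = -11/3)
w(A) = 1 (w(A) = (2*A)/((2*A)) = (2*A)*(1/(2*A)) = 1)
23073 + w(g(√(y(5) + G), 14)) = 23073 + 1 = 23074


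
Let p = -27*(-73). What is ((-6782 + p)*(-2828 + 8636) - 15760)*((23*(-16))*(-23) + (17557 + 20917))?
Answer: -1312294857024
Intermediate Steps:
p = 1971
((-6782 + p)*(-2828 + 8636) - 15760)*((23*(-16))*(-23) + (17557 + 20917)) = ((-6782 + 1971)*(-2828 + 8636) - 15760)*((23*(-16))*(-23) + (17557 + 20917)) = (-4811*5808 - 15760)*(-368*(-23) + 38474) = (-27942288 - 15760)*(8464 + 38474) = -27958048*46938 = -1312294857024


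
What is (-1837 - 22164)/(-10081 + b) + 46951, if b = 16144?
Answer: 284639912/6063 ≈ 46947.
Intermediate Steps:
(-1837 - 22164)/(-10081 + b) + 46951 = (-1837 - 22164)/(-10081 + 16144) + 46951 = -24001/6063 + 46951 = 284639912/6063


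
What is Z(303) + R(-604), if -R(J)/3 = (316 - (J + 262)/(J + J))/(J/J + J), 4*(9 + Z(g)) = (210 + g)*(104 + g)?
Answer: 3168056849/60702 ≈ 52190.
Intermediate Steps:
Z(g) = -9 + (104 + g)*(210 + g)/4 (Z(g) = -9 + ((210 + g)*(104 + g))/4 = -9 + ((104 + g)*(210 + g))/4 = -9 + (104 + g)*(210 + g)/4)
R(J) = -3*(316 - (262 + J)/(2*J))/(1 + J) (R(J) = -3*(316 - (J + 262)/(J + J))/(J/J + J) = -3*(316 - (262 + J)/(2*J))/(1 + J))
Z(303) + R(-604) = (5451 + (¼)*303² + (157/2)*303) + (3/2)*(262 - 631*(-604))/(-604*(1 - 604)) = (5451 + (¼)*91809 + 47571/2) + (3/2)*(-1/604)*(262 + 381124)/(-603) = (5451 + 91809/4 + 47571/2) + (3/2)*(-1/604)*(-1/603)*381386 = 208755/4 + 190693/121404 = 3168056849/60702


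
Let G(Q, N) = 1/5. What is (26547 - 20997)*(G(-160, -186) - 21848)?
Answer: -121255290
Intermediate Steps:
G(Q, N) = ⅕
(26547 - 20997)*(G(-160, -186) - 21848) = (26547 - 20997)*(⅕ - 21848) = 5550*(-109239/5) = -121255290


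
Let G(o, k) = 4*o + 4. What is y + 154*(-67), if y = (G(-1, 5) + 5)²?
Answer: -10293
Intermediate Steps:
G(o, k) = 4 + 4*o
y = 25 (y = ((4 + 4*(-1)) + 5)² = ((4 - 4) + 5)² = (0 + 5)² = 5² = 25)
y + 154*(-67) = 25 + 154*(-67) = 25 - 10318 = -10293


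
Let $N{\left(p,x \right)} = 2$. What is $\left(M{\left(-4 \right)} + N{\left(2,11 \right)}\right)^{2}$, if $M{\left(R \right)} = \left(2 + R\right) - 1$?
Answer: $1$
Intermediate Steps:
$M{\left(R \right)} = 1 + R$
$\left(M{\left(-4 \right)} + N{\left(2,11 \right)}\right)^{2} = \left(\left(1 - 4\right) + 2\right)^{2} = \left(-3 + 2\right)^{2} = \left(-1\right)^{2} = 1$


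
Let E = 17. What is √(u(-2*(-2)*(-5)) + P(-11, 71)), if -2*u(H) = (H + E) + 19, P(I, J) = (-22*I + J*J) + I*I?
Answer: 2*√1349 ≈ 73.458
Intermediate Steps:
P(I, J) = I² + J² - 22*I (P(I, J) = (-22*I + J²) + I² = (J² - 22*I) + I² = I² + J² - 22*I)
u(H) = -18 - H/2 (u(H) = -((H + 17) + 19)/2 = -((17 + H) + 19)/2 = -(36 + H)/2 = -18 - H/2)
√(u(-2*(-2)*(-5)) + P(-11, 71)) = √((-18 - (-2*(-2))*(-5)/2) + ((-11)² + 71² - 22*(-11))) = √((-18 - 2*(-5)) + (121 + 5041 + 242)) = √((-18 - ½*(-20)) + 5404) = √((-18 + 10) + 5404) = √(-8 + 5404) = √5396 = 2*√1349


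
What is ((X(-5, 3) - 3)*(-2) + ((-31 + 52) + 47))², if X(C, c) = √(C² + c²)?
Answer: 5612 - 296*√34 ≈ 3886.0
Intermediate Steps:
((X(-5, 3) - 3)*(-2) + ((-31 + 52) + 47))² = ((√((-5)² + 3²) - 3)*(-2) + ((-31 + 52) + 47))² = ((√(25 + 9) - 3)*(-2) + (21 + 47))² = ((√34 - 3)*(-2) + 68)² = ((-3 + √34)*(-2) + 68)² = ((6 - 2*√34) + 68)² = (74 - 2*√34)²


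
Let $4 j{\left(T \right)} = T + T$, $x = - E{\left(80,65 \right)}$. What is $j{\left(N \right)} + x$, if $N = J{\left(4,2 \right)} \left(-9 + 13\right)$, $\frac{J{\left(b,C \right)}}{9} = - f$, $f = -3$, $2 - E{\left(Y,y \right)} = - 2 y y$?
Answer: $-8398$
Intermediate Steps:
$E{\left(Y,y \right)} = 2 + 2 y^{2}$ ($E{\left(Y,y \right)} = 2 - - 2 y y = 2 - - 2 y^{2} = 2 + 2 y^{2}$)
$J{\left(b,C \right)} = 27$ ($J{\left(b,C \right)} = 9 \left(\left(-1\right) \left(-3\right)\right) = 9 \cdot 3 = 27$)
$x = -8452$ ($x = - (2 + 2 \cdot 65^{2}) = - (2 + 2 \cdot 4225) = - (2 + 8450) = \left(-1\right) 8452 = -8452$)
$N = 108$ ($N = 27 \left(-9 + 13\right) = 27 \cdot 4 = 108$)
$j{\left(T \right)} = \frac{T}{2}$ ($j{\left(T \right)} = \frac{T + T}{4} = \frac{2 T}{4} = \frac{T}{2}$)
$j{\left(N \right)} + x = \frac{1}{2} \cdot 108 - 8452 = 54 - 8452 = -8398$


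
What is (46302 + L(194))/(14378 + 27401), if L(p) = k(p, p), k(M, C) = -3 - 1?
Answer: 46298/41779 ≈ 1.1082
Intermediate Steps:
k(M, C) = -4
L(p) = -4
(46302 + L(194))/(14378 + 27401) = (46302 - 4)/(14378 + 27401) = 46298/41779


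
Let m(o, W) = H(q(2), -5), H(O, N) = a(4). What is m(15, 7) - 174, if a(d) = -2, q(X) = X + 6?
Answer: -176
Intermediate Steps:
q(X) = 6 + X
H(O, N) = -2
m(o, W) = -2
m(15, 7) - 174 = -2 - 174 = -176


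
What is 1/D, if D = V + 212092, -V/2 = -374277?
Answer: 1/960646 ≈ 1.0410e-6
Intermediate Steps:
V = 748554 (V = -2*(-374277) = 748554)
D = 960646 (D = 748554 + 212092 = 960646)
1/D = 1/960646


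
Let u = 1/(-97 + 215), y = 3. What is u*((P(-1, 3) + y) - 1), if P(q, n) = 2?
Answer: 2/59 ≈ 0.033898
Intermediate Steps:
u = 1/118 ≈ 0.0084746
u*((P(-1, 3) + y) - 1) = ((2 + 3) - 1)/118 = (5 - 1)/118 = (1/118)*4 = 2/59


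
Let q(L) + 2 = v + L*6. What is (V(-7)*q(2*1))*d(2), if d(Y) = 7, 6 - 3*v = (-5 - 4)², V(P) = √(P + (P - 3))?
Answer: -105*I*√17 ≈ -432.93*I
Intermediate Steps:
V(P) = √(-3 + 2*P) (V(P) = √(P + (-3 + P)) = √(-3 + 2*P))
v = -25 (v = 2 - (-5 - 4)²/3 = 2 - ⅓*(-9)² = 2 - ⅓*81 = 2 - 27 = -25)
q(L) = -27 + 6*L (q(L) = -2 + (-25 + L*6) = -2 + (-25 + 6*L) = -27 + 6*L)
(V(-7)*q(2*1))*d(2) = (√(-3 + 2*(-7))*(-27 + 6*(2*1)))*7 = (√(-3 - 14)*(-27 + 6*2))*7 = (√(-17)*(-27 + 12))*7 = ((I*√17)*(-15))*7 = -15*I*√17*7 = -105*I*√17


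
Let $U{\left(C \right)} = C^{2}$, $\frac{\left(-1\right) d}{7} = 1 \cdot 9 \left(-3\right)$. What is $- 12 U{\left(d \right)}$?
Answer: $-428652$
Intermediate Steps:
$d = 189$ ($d = - 7 \cdot 1 \cdot 9 \left(-3\right) = - 7 \cdot 9 \left(-3\right) = \left(-7\right) \left(-27\right) = 189$)
$- 12 U{\left(d \right)} = - 12 \cdot 189^{2} = \left(-12\right) 35721 = -428652$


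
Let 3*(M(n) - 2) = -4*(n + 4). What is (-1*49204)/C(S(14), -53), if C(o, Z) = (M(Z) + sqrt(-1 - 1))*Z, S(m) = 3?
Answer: 14908812/1081783 - 221418*I*sqrt(2)/1081783 ≈ 13.782 - 0.28946*I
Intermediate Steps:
M(n) = -10/3 - 4*n/3 (M(n) = 2 + (-4*(n + 4))/3 = 2 + (-4*(4 + n))/3 = 2 + (-16 - 4*n)/3 = 2 + (-16/3 - 4*n/3) = -10/3 - 4*n/3)
C(o, Z) = Z*(-10/3 - 4*Z/3 + I*sqrt(2)) (C(o, Z) = ((-10/3 - 4*Z/3) + sqrt(-1 - 1))*Z = ((-10/3 - 4*Z/3) + sqrt(-2))*Z = ((-10/3 - 4*Z/3) + I*sqrt(2))*Z = (-10/3 - 4*Z/3 + I*sqrt(2))*Z = Z*(-10/3 - 4*Z/3 + I*sqrt(2)))
(-1*49204)/C(S(14), -53) = (-1*49204)/(((1/3)*(-53)*(-10 - 4*(-53) + 3*I*sqrt(2)))) = -49204*(-3/(53*(-10 + 212 + 3*I*sqrt(2)))) = -49204*(-3/(53*(202 + 3*I*sqrt(2)))) = -49204/(-10706/3 - 53*I*sqrt(2))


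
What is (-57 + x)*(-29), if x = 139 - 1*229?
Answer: 4263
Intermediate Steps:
x = -90 (x = 139 - 229 = -90)
(-57 + x)*(-29) = (-57 - 90)*(-29) = -147*(-29) = 4263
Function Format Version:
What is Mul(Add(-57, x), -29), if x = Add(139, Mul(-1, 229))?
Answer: 4263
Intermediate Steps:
x = -90 (x = Add(139, -229) = -90)
Mul(Add(-57, x), -29) = Mul(Add(-57, -90), -29) = Mul(-147, -29) = 4263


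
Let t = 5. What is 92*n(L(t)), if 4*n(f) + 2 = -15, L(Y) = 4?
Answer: -391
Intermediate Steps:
n(f) = -17/4 (n(f) = -1/2 + (1/4)*(-15) = -1/2 - 15/4 = -17/4)
92*n(L(t)) = 92*(-17/4) = -391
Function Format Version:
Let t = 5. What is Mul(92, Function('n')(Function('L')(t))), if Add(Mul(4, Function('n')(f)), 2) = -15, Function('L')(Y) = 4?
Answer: -391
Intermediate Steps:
Function('n')(f) = Rational(-17, 4) (Function('n')(f) = Add(Rational(-1, 2), Mul(Rational(1, 4), -15)) = Add(Rational(-1, 2), Rational(-15, 4)) = Rational(-17, 4))
Mul(92, Function('n')(Function('L')(t))) = Mul(92, Rational(-17, 4)) = -391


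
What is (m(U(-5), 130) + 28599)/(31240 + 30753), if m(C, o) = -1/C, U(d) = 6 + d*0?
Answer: 171593/371958 ≈ 0.46132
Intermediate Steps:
U(d) = 6 (U(d) = 6 + 0 = 6)
(m(U(-5), 130) + 28599)/(31240 + 30753) = (-1/6 + 28599)/(31240 + 30753) = (-1*1/6 + 28599)/61993 = (-1/6 + 28599)*(1/61993) = (171593/6)*(1/61993) = 171593/371958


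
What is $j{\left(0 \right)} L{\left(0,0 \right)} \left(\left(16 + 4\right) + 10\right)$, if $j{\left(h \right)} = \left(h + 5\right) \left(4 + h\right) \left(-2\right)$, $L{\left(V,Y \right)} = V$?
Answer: $0$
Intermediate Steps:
$j{\left(h \right)} = - 2 \left(4 + h\right) \left(5 + h\right)$ ($j{\left(h \right)} = \left(5 + h\right) \left(4 + h\right) \left(-2\right) = \left(4 + h\right) \left(5 + h\right) \left(-2\right) = - 2 \left(4 + h\right) \left(5 + h\right)$)
$j{\left(0 \right)} L{\left(0,0 \right)} \left(\left(16 + 4\right) + 10\right) = \left(-40 - 0 - 2 \cdot 0^{2}\right) 0 \left(\left(16 + 4\right) + 10\right) = \left(-40 + 0 - 0\right) 0 \left(20 + 10\right) = \left(-40 + 0 + 0\right) 0 \cdot 30 = \left(-40\right) 0 \cdot 30 = 0 \cdot 30 = 0$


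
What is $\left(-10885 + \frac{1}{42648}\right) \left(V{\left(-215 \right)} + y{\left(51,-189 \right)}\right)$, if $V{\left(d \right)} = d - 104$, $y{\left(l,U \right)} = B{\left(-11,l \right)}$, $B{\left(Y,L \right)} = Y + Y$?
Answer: $\frac{158300206339}{42648} \approx 3.7118 \cdot 10^{6}$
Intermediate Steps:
$B{\left(Y,L \right)} = 2 Y$
$y{\left(l,U \right)} = -22$ ($y{\left(l,U \right)} = 2 \left(-11\right) = -22$)
$V{\left(d \right)} = -104 + d$
$\left(-10885 + \frac{1}{42648}\right) \left(V{\left(-215 \right)} + y{\left(51,-189 \right)}\right) = \left(-10885 + \frac{1}{42648}\right) \left(\left(-104 - 215\right) - 22\right) = \left(-10885 + \frac{1}{42648}\right) \left(-319 - 22\right) = \left(- \frac{464223479}{42648}\right) \left(-341\right) = \frac{158300206339}{42648}$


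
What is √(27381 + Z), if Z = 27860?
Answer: √55241 ≈ 235.03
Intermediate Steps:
√(27381 + Z) = √(27381 + 27860) = √55241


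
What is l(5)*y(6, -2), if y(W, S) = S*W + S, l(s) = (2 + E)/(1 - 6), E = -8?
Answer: -84/5 ≈ -16.800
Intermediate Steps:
l(s) = 6/5 (l(s) = (2 - 8)/(1 - 6) = -6/(-5) = -6*(-1/5) = 6/5)
y(W, S) = S + S*W
l(5)*y(6, -2) = 6*(-2*(1 + 6))/5 = 6*(-2*7)/5 = (6/5)*(-14) = -84/5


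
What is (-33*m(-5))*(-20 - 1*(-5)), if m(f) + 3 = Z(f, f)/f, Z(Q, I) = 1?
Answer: -1584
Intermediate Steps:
m(f) = -3 + 1/f
(-33*m(-5))*(-20 - 1*(-5)) = (-33*(-3 + 1/(-5)))*(-20 - 1*(-5)) = (-33*(-3 - 1/5))*(-20 + 5) = -33*(-16/5)*(-15) = (528/5)*(-15) = -1584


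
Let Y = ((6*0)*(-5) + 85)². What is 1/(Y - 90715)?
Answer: -1/83490 ≈ -1.1977e-5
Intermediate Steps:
Y = 7225 (Y = (0*(-5) + 85)² = (0 + 85)² = 85² = 7225)
1/(Y - 90715) = 1/(7225 - 90715) = 1/(-83490) = -1/83490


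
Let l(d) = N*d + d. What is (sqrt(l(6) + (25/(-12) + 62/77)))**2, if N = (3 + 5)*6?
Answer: 270475/924 ≈ 292.72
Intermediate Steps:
N = 48 (N = 8*6 = 48)
l(d) = 49*d (l(d) = 48*d + d = 49*d)
(sqrt(l(6) + (25/(-12) + 62/77)))**2 = (sqrt(49*6 + (25/(-12) + 62/77)))**2 = (sqrt(294 + (25*(-1/12) + 62*(1/77))))**2 = (sqrt(294 + (-25/12 + 62/77)))**2 = (sqrt(294 - 1181/924))**2 = (sqrt(270475/924))**2 = (5*sqrt(2499189)/462)**2 = 270475/924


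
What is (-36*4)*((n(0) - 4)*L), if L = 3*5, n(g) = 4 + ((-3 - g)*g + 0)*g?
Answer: 0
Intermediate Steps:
n(g) = 4 + g²*(-3 - g) (n(g) = 4 + (g*(-3 - g) + 0)*g = 4 + (g*(-3 - g))*g = 4 + g²*(-3 - g))
L = 15
(-36*4)*((n(0) - 4)*L) = (-36*4)*(((4 - 1*0³ - 3*0²) - 4)*15) = -144*((4 - 1*0 - 3*0) - 4)*15 = -144*((4 + 0 + 0) - 4)*15 = -144*(4 - 4)*15 = -0*15 = -144*0 = 0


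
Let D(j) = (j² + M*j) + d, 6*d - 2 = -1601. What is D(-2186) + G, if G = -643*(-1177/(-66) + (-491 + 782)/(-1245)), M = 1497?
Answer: 1860740843/1245 ≈ 1.4946e+6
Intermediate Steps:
d = -533/2 (d = ⅓ + (⅙)*(-1601) = ⅓ - 1601/6 = -533/2 ≈ -266.50)
D(j) = -533/2 + j² + 1497*j (D(j) = (j² + 1497*j) - 533/2 = -533/2 + j² + 1497*j)
G = -28178189/2490 (G = -643*(-1177*(-1/66) + 291*(-1/1245)) = -643*(107/6 - 97/415) = -643*43823/2490 = -28178189/2490 ≈ -11317.)
D(-2186) + G = (-533/2 + (-2186)² + 1497*(-2186)) - 28178189/2490 = (-533/2 + 4778596 - 3272442) - 28178189/2490 = 3011775/2 - 28178189/2490 = 1860740843/1245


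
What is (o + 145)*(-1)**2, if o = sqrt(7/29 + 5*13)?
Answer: 145 + 2*sqrt(13717)/29 ≈ 153.08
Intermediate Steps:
o = 2*sqrt(13717)/29 (o = sqrt(7*(1/29) + 65) = sqrt(7/29 + 65) = sqrt(1892/29) = 2*sqrt(13717)/29 ≈ 8.0772)
(o + 145)*(-1)**2 = (2*sqrt(13717)/29 + 145)*(-1)**2 = (145 + 2*sqrt(13717)/29)*1 = 145 + 2*sqrt(13717)/29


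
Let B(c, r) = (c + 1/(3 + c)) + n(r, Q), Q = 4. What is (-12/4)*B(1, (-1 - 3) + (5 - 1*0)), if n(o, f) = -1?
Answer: -¾ ≈ -0.75000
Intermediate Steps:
B(c, r) = -1 + c + 1/(3 + c) (B(c, r) = (c + 1/(3 + c)) - 1 = -1 + c + 1/(3 + c))
(-12/4)*B(1, (-1 - 3) + (5 - 1*0)) = (-12/4)*((-2 + 1² + 2*1)/(3 + 1)) = ((¼)*(-12))*((-2 + 1 + 2)/4) = -3/4 = -3*¼ = -¾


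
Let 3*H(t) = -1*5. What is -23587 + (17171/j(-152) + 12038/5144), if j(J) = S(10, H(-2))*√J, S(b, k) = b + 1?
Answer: -60659745/2572 - 1561*I*√38/76 ≈ -23585.0 - 126.61*I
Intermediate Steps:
H(t) = -5/3 (H(t) = (-1*5)/3 = (⅓)*(-5) = -5/3)
S(b, k) = 1 + b
j(J) = 11*√J (j(J) = (1 + 10)*√J = 11*√J)
-23587 + (17171/j(-152) + 12038/5144) = -23587 + (17171/((11*√(-152))) + 12038/5144) = -23587 + (17171/((11*(2*I*√38))) + 12038*(1/5144)) = -23587 + (17171/((22*I*√38)) + 6019/2572) = -23587 + (17171*(-I*√38/836) + 6019/2572) = -23587 + (-1561*I*√38/76 + 6019/2572) = -23587 + (6019/2572 - 1561*I*√38/76) = -60659745/2572 - 1561*I*√38/76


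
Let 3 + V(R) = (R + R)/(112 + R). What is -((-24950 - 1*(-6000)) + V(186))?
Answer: 2823811/149 ≈ 18952.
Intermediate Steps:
V(R) = -3 + 2*R/(112 + R) (V(R) = -3 + (R + R)/(112 + R) = -3 + (2*R)/(112 + R) = -3 + 2*R/(112 + R))
-((-24950 - 1*(-6000)) + V(186)) = -((-24950 - 1*(-6000)) + (-336 - 1*186)/(112 + 186)) = -((-24950 + 6000) + (-336 - 186)/298) = -(-18950 + (1/298)*(-522)) = -(-18950 - 261/149) = -1*(-2823811/149) = 2823811/149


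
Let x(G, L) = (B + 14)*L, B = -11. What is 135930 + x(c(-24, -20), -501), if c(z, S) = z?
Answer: 134427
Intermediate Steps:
x(G, L) = 3*L (x(G, L) = (-11 + 14)*L = 3*L)
135930 + x(c(-24, -20), -501) = 135930 + 3*(-501) = 135930 - 1503 = 134427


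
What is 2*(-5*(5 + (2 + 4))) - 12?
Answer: -122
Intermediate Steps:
2*(-5*(5 + (2 + 4))) - 12 = 2*(-5*(5 + 6)) - 12 = 2*(-5*11) - 12 = 2*(-55) - 12 = -110 - 12 = -122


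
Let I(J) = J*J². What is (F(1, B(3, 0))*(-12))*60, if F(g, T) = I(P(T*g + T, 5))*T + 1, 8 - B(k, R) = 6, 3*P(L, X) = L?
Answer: -12400/3 ≈ -4133.3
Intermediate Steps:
P(L, X) = L/3
B(k, R) = 2 (B(k, R) = 8 - 1*6 = 8 - 6 = 2)
I(J) = J³
F(g, T) = 1 + T*(T/3 + T*g/3)³ (F(g, T) = ((T*g + T)/3)³*T + 1 = ((T + T*g)/3)³*T + 1 = (T/3 + T*g/3)³*T + 1 = T*(T/3 + T*g/3)³ + 1 = 1 + T*(T/3 + T*g/3)³)
(F(1, B(3, 0))*(-12))*60 = ((1 + (1/27)*2⁴*(1 + 1)³)*(-12))*60 = ((1 + (1/27)*16*2³)*(-12))*60 = ((1 + (1/27)*16*8)*(-12))*60 = ((1 + 128/27)*(-12))*60 = ((155/27)*(-12))*60 = -620/9*60 = -12400/3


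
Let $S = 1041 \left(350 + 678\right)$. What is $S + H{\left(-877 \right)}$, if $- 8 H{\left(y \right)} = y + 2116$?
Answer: $\frac{8559945}{8} \approx 1.07 \cdot 10^{6}$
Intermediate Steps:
$H{\left(y \right)} = - \frac{529}{2} - \frac{y}{8}$ ($H{\left(y \right)} = - \frac{y + 2116}{8} = - \frac{2116 + y}{8} = - \frac{529}{2} - \frac{y}{8}$)
$S = 1070148$ ($S = 1041 \cdot 1028 = 1070148$)
$S + H{\left(-877 \right)} = 1070148 - \frac{1239}{8} = \frac{8559945}{8}$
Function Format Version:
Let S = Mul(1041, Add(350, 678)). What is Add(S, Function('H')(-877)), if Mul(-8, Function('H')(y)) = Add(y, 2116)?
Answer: Rational(8559945, 8) ≈ 1.0700e+6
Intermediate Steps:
Function('H')(y) = Add(Rational(-529, 2), Mul(Rational(-1, 8), y)) (Function('H')(y) = Mul(Rational(-1, 8), Add(y, 2116)) = Mul(Rational(-1, 8), Add(2116, y)) = Add(Rational(-529, 2), Mul(Rational(-1, 8), y)))
S = 1070148 (S = Mul(1041, 1028) = 1070148)
Add(S, Function('H')(-877)) = Add(1070148, Add(Rational(-529, 2), Mul(Rational(-1, 8), -877))) = Add(1070148, Add(Rational(-529, 2), Rational(877, 8))) = Add(1070148, Rational(-1239, 8)) = Rational(8559945, 8)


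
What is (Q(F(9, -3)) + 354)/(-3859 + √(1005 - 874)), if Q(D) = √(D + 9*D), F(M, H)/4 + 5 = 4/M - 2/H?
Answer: -683043/7445875 - 177*√131/7445875 - 3859*I*√14/4467525 - I*√1834/4467525 ≈ -0.092006 - 0.0032416*I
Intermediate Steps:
F(M, H) = -20 - 8/H + 16/M (F(M, H) = -20 + 4*(4/M - 2/H) = -20 + 4*(-2/H + 4/M) = -20 + (-8/H + 16/M) = -20 - 8/H + 16/M)
Q(D) = √10*√D (Q(D) = √(10*D) = √10*√D)
(Q(F(9, -3)) + 354)/(-3859 + √(1005 - 874)) = (√10*√(-20 - 8/(-3) + 16/9) + 354)/(-3859 + √(1005 - 874)) = (√10*√(-20 - 8*(-⅓) + 16*(⅑)) + 354)/(-3859 + √131) = (√10*√(-20 + 8/3 + 16/9) + 354)/(-3859 + √131) = (√10*√(-140/9) + 354)/(-3859 + √131) = (√10*(2*I*√35/3) + 354)/(-3859 + √131) = (10*I*√14/3 + 354)/(-3859 + √131) = (354 + 10*I*√14/3)/(-3859 + √131)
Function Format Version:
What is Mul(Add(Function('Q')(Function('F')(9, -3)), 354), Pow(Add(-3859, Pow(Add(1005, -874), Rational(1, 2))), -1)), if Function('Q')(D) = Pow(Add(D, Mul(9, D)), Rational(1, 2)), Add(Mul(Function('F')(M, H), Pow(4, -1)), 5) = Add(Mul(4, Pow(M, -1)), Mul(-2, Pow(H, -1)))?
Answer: Add(Rational(-683043, 7445875), Mul(Rational(-177, 7445875), Pow(131, Rational(1, 2))), Mul(Rational(-3859, 4467525), I, Pow(14, Rational(1, 2))), Mul(Rational(-1, 4467525), I, Pow(1834, Rational(1, 2)))) ≈ Add(-0.092006, Mul(-0.0032416, I))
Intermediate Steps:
Function('F')(M, H) = Add(-20, Mul(-8, Pow(H, -1)), Mul(16, Pow(M, -1))) (Function('F')(M, H) = Add(-20, Mul(4, Add(Mul(4, Pow(M, -1)), Mul(-2, Pow(H, -1))))) = Add(-20, Mul(4, Add(Mul(-2, Pow(H, -1)), Mul(4, Pow(M, -1))))) = Add(-20, Add(Mul(-8, Pow(H, -1)), Mul(16, Pow(M, -1)))) = Add(-20, Mul(-8, Pow(H, -1)), Mul(16, Pow(M, -1))))
Function('Q')(D) = Mul(Pow(10, Rational(1, 2)), Pow(D, Rational(1, 2))) (Function('Q')(D) = Pow(Mul(10, D), Rational(1, 2)) = Mul(Pow(10, Rational(1, 2)), Pow(D, Rational(1, 2))))
Mul(Add(Function('Q')(Function('F')(9, -3)), 354), Pow(Add(-3859, Pow(Add(1005, -874), Rational(1, 2))), -1)) = Mul(Add(Mul(Pow(10, Rational(1, 2)), Pow(Add(-20, Mul(-8, Pow(-3, -1)), Mul(16, Pow(9, -1))), Rational(1, 2))), 354), Pow(Add(-3859, Pow(Add(1005, -874), Rational(1, 2))), -1)) = Mul(Add(Mul(Pow(10, Rational(1, 2)), Pow(Add(-20, Mul(-8, Rational(-1, 3)), Mul(16, Rational(1, 9))), Rational(1, 2))), 354), Pow(Add(-3859, Pow(131, Rational(1, 2))), -1)) = Mul(Add(Mul(Pow(10, Rational(1, 2)), Pow(Add(-20, Rational(8, 3), Rational(16, 9)), Rational(1, 2))), 354), Pow(Add(-3859, Pow(131, Rational(1, 2))), -1)) = Mul(Add(Mul(Pow(10, Rational(1, 2)), Pow(Rational(-140, 9), Rational(1, 2))), 354), Pow(Add(-3859, Pow(131, Rational(1, 2))), -1)) = Mul(Add(Mul(Pow(10, Rational(1, 2)), Mul(Rational(2, 3), I, Pow(35, Rational(1, 2)))), 354), Pow(Add(-3859, Pow(131, Rational(1, 2))), -1)) = Mul(Add(Mul(Rational(10, 3), I, Pow(14, Rational(1, 2))), 354), Pow(Add(-3859, Pow(131, Rational(1, 2))), -1)) = Mul(Add(354, Mul(Rational(10, 3), I, Pow(14, Rational(1, 2)))), Pow(Add(-3859, Pow(131, Rational(1, 2))), -1)) = Mul(Pow(Add(-3859, Pow(131, Rational(1, 2))), -1), Add(354, Mul(Rational(10, 3), I, Pow(14, Rational(1, 2)))))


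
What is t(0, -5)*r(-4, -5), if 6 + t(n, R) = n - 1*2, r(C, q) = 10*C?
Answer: 320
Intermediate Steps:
t(n, R) = -8 + n (t(n, R) = -6 + (n - 1*2) = -6 + (n - 2) = -6 + (-2 + n) = -8 + n)
t(0, -5)*r(-4, -5) = (-8 + 0)*(10*(-4)) = -8*(-40) = 320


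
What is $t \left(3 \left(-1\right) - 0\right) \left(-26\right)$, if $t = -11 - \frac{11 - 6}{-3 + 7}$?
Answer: $- \frac{1911}{2} \approx -955.5$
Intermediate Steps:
$t = - \frac{49}{4}$ ($t = -11 - \frac{5}{4} = - \frac{49}{4} \approx -12.25$)
$t \left(3 \left(-1\right) - 0\right) \left(-26\right) = - \frac{49 \left(3 \left(-1\right) - 0\right)}{4} \left(-26\right) = - \frac{49 \left(-3 + \left(-1 + 1\right)\right)}{4} \left(-26\right) = - \frac{49 \left(-3 + 0\right)}{4} \left(-26\right) = \left(- \frac{49}{4}\right) \left(-3\right) \left(-26\right) = \frac{147}{4} \left(-26\right) = - \frac{1911}{2}$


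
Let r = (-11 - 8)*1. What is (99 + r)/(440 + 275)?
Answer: 16/143 ≈ 0.11189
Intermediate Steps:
r = -19 (r = -19*1 = -19)
(99 + r)/(440 + 275) = (99 - 19)/(440 + 275) = 80/715 = 80*(1/715) = 16/143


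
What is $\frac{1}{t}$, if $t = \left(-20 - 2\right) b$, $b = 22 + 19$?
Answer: $- \frac{1}{902} \approx -0.0011086$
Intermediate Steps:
$b = 41$
$t = -902$ ($t = \left(-20 - 2\right) 41 = \left(-22\right) 41 = -902$)
$\frac{1}{t} = \frac{1}{-902} = - \frac{1}{902}$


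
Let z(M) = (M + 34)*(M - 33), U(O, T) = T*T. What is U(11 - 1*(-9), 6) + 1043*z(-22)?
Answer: -688344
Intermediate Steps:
U(O, T) = T²
z(M) = (-33 + M)*(34 + M) (z(M) = (34 + M)*(-33 + M) = (-33 + M)*(34 + M))
U(11 - 1*(-9), 6) + 1043*z(-22) = 6² + 1043*(-1122 - 22 + (-22)²) = 36 + 1043*(-1122 - 22 + 484) = 36 + 1043*(-660) = 36 - 688380 = -688344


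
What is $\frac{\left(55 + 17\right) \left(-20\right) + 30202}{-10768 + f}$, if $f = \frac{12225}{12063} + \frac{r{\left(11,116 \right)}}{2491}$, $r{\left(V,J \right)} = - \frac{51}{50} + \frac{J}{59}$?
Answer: $- \frac{849862954096900}{318144172545239} \approx -2.6713$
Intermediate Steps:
$r{\left(V,J \right)} = - \frac{51}{50} + \frac{J}{59}$ ($r{\left(V,J \right)} = \left(-51\right) \frac{1}{50} + J \frac{1}{59} = - \frac{51}{50} + \frac{J}{59}$)
$f = \frac{29956156361}{29548117450}$ ($f = \frac{12225}{12063} + \frac{- \frac{51}{50} + \frac{1}{59} \cdot 116}{2491} = 12225 \cdot \frac{1}{12063} + \left(- \frac{51}{50} + \frac{116}{59}\right) \frac{1}{2491} = \frac{4075}{4021} + \frac{2791}{2950} \cdot \frac{1}{2491} = \frac{4075}{4021} + \frac{2791}{7348450} = \frac{29956156361}{29548117450} \approx 1.0138$)
$\frac{\left(55 + 17\right) \left(-20\right) + 30202}{-10768 + f} = \frac{\left(55 + 17\right) \left(-20\right) + 30202}{-10768 + \frac{29956156361}{29548117450}} = \frac{72 \left(-20\right) + 30202}{- \frac{318144172545239}{29548117450}} = \left(-1440 + 30202\right) \left(- \frac{29548117450}{318144172545239}\right) = 28762 \left(- \frac{29548117450}{318144172545239}\right) = - \frac{849862954096900}{318144172545239}$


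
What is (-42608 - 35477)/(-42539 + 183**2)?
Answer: 15617/1810 ≈ 8.6282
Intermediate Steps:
(-42608 - 35477)/(-42539 + 183**2) = -78085/(-42539 + 33489) = -78085/(-9050) = -78085*(-1/9050) = 15617/1810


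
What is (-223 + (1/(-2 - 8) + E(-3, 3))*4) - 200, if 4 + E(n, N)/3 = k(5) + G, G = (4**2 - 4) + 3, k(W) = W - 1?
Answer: -1217/5 ≈ -243.40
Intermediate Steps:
k(W) = -1 + W
G = 15 (G = (16 - 4) + 3 = 12 + 3 = 15)
E(n, N) = 45 (E(n, N) = -12 + 3*((-1 + 5) + 15) = -12 + 3*(4 + 15) = -12 + 3*19 = -12 + 57 = 45)
(-223 + (1/(-2 - 8) + E(-3, 3))*4) - 200 = (-223 + (1/(-2 - 8) + 45)*4) - 200 = (-223 + (1/(-10) + 45)*4) - 200 = (-223 + (-1/10 + 45)*4) - 200 = (-223 + (449/10)*4) - 200 = (-223 + 898/5) - 200 = -217/5 - 200 = -1217/5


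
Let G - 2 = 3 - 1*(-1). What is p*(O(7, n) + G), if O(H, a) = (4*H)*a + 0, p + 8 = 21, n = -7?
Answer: -2470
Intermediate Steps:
p = 13 (p = -8 + 21 = 13)
O(H, a) = 4*H*a (O(H, a) = 4*H*a + 0 = 4*H*a)
G = 6 (G = 2 + (3 - 1*(-1)) = 2 + (3 + 1) = 2 + 4 = 6)
p*(O(7, n) + G) = 13*(4*7*(-7) + 6) = 13*(-196 + 6) = 13*(-190) = -2470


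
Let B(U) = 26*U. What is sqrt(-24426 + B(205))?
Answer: 2*I*sqrt(4774) ≈ 138.19*I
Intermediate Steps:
sqrt(-24426 + B(205)) = sqrt(-24426 + 26*205) = sqrt(-24426 + 5330) = sqrt(-19096) = 2*I*sqrt(4774)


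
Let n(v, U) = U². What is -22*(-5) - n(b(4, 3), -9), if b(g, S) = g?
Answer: 29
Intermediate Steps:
-22*(-5) - n(b(4, 3), -9) = -22*(-5) - 1*(-9)² = 110 - 1*81 = 110 - 81 = 29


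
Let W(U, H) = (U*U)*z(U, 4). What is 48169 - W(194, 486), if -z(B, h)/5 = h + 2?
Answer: 1177249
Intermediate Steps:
z(B, h) = -10 - 5*h (z(B, h) = -5*(h + 2) = -5*(2 + h) = -10 - 5*h)
W(U, H) = -30*U² (W(U, H) = (U*U)*(-10 - 5*4) = U²*(-10 - 20) = U²*(-30) = -30*U²)
48169 - W(194, 486) = 48169 - (-30)*194² = 48169 - (-30)*37636 = 48169 - 1*(-1129080) = 48169 + 1129080 = 1177249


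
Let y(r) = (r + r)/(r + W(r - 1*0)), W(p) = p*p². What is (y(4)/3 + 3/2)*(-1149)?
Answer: -60131/34 ≈ -1768.6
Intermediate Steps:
W(p) = p³
y(r) = 2*r/(r + r³) (y(r) = (r + r)/(r + (r - 1*0)³) = (2*r)/(r + (r + 0)³) = (2*r)/(r + r³) = 2*r/(r + r³))
(y(4)/3 + 3/2)*(-1149) = ((2/(1 + 4²))/3 + 3/2)*(-1149) = ((2/(1 + 16))*(⅓) + 3*(½))*(-1149) = ((2/17)*(⅓) + 3/2)*(-1149) = (2/51 + 3/2)*(-1149) = (157/102)*(-1149) = -60131/34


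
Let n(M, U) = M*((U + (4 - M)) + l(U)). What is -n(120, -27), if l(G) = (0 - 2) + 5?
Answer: 16800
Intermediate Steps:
l(G) = 3 (l(G) = -2 + 5 = 3)
n(M, U) = M*(7 + U - M) (n(M, U) = M*((U + (4 - M)) + 3) = M*((4 + U - M) + 3) = M*(7 + U - M))
-n(120, -27) = -120*(7 - 27 - 1*120) = -120*(7 - 27 - 120) = -120*(-140) = -1*(-16800) = 16800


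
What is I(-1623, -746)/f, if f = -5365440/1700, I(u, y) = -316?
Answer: 6715/67068 ≈ 0.10012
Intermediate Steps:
f = -268272/85 (f = -5365440/1700 = -2916*92/85 = -268272/85 ≈ -3156.1)
I(-1623, -746)/f = -316/(-268272/85) = -316*(-85/268272) = 6715/67068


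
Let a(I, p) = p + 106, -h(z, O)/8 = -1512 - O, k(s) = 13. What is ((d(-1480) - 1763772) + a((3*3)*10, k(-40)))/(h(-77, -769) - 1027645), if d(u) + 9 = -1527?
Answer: 1765189/1021701 ≈ 1.7277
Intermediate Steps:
d(u) = -1536 (d(u) = -9 - 1527 = -1536)
h(z, O) = 12096 + 8*O (h(z, O) = -8*(-1512 - O) = 12096 + 8*O)
a(I, p) = 106 + p
((d(-1480) - 1763772) + a((3*3)*10, k(-40)))/(h(-77, -769) - 1027645) = ((-1536 - 1763772) + (106 + 13))/((12096 + 8*(-769)) - 1027645) = (-1765308 + 119)/((12096 - 6152) - 1027645) = -1765189/(5944 - 1027645) = -1765189/(-1021701) = -1765189*(-1/1021701) = 1765189/1021701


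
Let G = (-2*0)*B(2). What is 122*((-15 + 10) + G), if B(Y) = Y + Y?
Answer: -610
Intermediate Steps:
B(Y) = 2*Y
G = 0 (G = (-2*0)*(2*2) = 0*4 = 0)
122*((-15 + 10) + G) = 122*((-15 + 10) + 0) = 122*(-5 + 0) = 122*(-5) = -610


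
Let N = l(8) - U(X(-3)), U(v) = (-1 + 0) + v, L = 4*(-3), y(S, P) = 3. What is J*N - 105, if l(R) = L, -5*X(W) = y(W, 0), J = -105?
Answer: 987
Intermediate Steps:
X(W) = -⅗ (X(W) = -⅕*3 = -⅗)
L = -12
l(R) = -12
U(v) = -1 + v
N = -52/5 (N = -12 - (-1 - ⅗) = -12 - 1*(-8/5) = -12 + 8/5 = -52/5 ≈ -10.400)
J*N - 105 = -105*(-52/5) - 105 = 1092 - 105 = 987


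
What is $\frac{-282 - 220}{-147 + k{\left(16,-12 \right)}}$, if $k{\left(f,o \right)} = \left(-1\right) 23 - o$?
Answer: $\frac{251}{79} \approx 3.1772$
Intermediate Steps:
$k{\left(f,o \right)} = -23 - o$
$\frac{-282 - 220}{-147 + k{\left(16,-12 \right)}} = \frac{-282 - 220}{-147 - 11} = - \frac{502}{-147 + \left(-23 + 12\right)} = - \frac{502}{-147 - 11} = - \frac{502}{-158} = \left(-502\right) \left(- \frac{1}{158}\right) = \frac{251}{79}$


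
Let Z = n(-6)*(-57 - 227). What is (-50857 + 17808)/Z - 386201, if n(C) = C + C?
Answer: -1316206057/3408 ≈ -3.8621e+5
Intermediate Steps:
n(C) = 2*C
Z = 3408 (Z = (2*(-6))*(-57 - 227) = -12*(-284) = 3408)
(-50857 + 17808)/Z - 386201 = (-50857 + 17808)/3408 - 386201 = -33049*1/3408 - 386201 = -33049/3408 - 386201 = -1316206057/3408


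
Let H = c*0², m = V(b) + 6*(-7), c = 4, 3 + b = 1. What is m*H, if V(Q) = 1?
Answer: 0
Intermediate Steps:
b = -2 (b = -3 + 1 = -2)
m = -41 (m = 1 + 6*(-7) = 1 - 42 = -41)
H = 0 (H = 4*0² = 4*0 = 0)
m*H = -41*0 = 0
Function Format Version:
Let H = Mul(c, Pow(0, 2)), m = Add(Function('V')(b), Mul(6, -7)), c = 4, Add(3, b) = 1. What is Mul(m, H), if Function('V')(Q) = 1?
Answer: 0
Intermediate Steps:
b = -2 (b = Add(-3, 1) = -2)
m = -41 (m = Add(1, Mul(6, -7)) = Add(1, -42) = -41)
H = 0 (H = Mul(4, Pow(0, 2)) = Mul(4, 0) = 0)
Mul(m, H) = Mul(-41, 0) = 0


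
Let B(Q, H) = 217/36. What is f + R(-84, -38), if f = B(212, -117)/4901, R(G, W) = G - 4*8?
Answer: -20466359/176436 ≈ -116.00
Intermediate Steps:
B(Q, H) = 217/36 (B(Q, H) = 217*(1/36) = 217/36)
R(G, W) = -32 + G (R(G, W) = G - 32 = -32 + G)
f = 217/176436 (f = (217/36)/4901 = (217/36)*(1/4901) = 217/176436 ≈ 0.0012299)
f + R(-84, -38) = 217/176436 + (-32 - 84) = 217/176436 - 116 = -20466359/176436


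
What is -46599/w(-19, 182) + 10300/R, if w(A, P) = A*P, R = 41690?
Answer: 28261853/2059486 ≈ 13.723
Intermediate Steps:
-46599/w(-19, 182) + 10300/R = -46599/((-19*182)) + 10300/41690 = -46599/(-3458) + 10300*(1/41690) = -46599*(-1/3458) + 1030/4169 = 6657/494 + 1030/4169 = 28261853/2059486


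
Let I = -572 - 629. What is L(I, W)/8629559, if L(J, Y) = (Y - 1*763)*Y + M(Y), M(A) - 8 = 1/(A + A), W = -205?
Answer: 81363679/3538119190 ≈ 0.022996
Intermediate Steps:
I = -1201
M(A) = 8 + 1/(2*A) (M(A) = 8 + 1/(A + A) = 8 + 1/(2*A))
L(J, Y) = 8 + 1/(2*Y) + Y*(-763 + Y) (L(J, Y) = (Y - 1*763)*Y + (8 + 1/(2*Y)) = (Y - 763)*Y + (8 + 1/(2*Y)) = (-763 + Y)*Y + (8 + 1/(2*Y)) = Y*(-763 + Y) + (8 + 1/(2*Y)) = 8 + 1/(2*Y) + Y*(-763 + Y))
L(I, W)/8629559 = (8 + (-205)² + (½)/(-205) - 763*(-205))/8629559 = (8 + 42025 + (½)*(-1/205) + 156415)*(1/8629559) = (8 + 42025 - 1/410 + 156415)*(1/8629559) = (81363679/410)*(1/8629559) = 81363679/3538119190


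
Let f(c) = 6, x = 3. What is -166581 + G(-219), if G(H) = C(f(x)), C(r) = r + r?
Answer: -166569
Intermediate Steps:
C(r) = 2*r
G(H) = 12 (G(H) = 2*6 = 12)
-166581 + G(-219) = -166581 + 12 = -166569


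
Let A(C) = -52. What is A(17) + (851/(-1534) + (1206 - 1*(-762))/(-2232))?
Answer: -7623355/142662 ≈ -53.436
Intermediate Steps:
A(17) + (851/(-1534) + (1206 - 1*(-762))/(-2232)) = -52 + (851/(-1534) + (1206 - 1*(-762))/(-2232)) = -52 + (851*(-1/1534) + (1206 + 762)*(-1/2232)) = -52 + (-851/1534 + 1968*(-1/2232)) = -52 + (-851/1534 - 82/93) = -52 - 204931/142662 = -7623355/142662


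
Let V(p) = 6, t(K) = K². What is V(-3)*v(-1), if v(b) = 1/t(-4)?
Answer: 3/8 ≈ 0.37500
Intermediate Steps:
v(b) = 1/16 (v(b) = 1/((-4)²) = 1/16)
V(-3)*v(-1) = 6*(1/16) = 3/8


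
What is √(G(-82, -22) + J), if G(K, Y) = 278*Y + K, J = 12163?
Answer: √5965 ≈ 77.233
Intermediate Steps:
G(K, Y) = K + 278*Y
√(G(-82, -22) + J) = √((-82 + 278*(-22)) + 12163) = √((-82 - 6116) + 12163) = √(-6198 + 12163) = √5965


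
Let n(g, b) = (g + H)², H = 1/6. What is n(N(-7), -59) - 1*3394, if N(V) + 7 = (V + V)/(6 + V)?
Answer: -120335/36 ≈ -3342.6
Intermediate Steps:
H = ⅙ ≈ 0.16667
N(V) = -7 + 2*V/(6 + V) (N(V) = -7 + (V + V)/(6 + V) = -7 + (2*V)/(6 + V) = -7 + 2*V/(6 + V))
n(g, b) = (⅙ + g)² (n(g, b) = (g + ⅙)² = (⅙ + g)²)
n(N(-7), -59) - 1*3394 = (1 + 6*((-42 - 5*(-7))/(6 - 7)))²/36 - 1*3394 = (1 + 6*((-42 + 35)/(-1)))²/36 - 3394 = (1 + 6*(-1*(-7)))²/36 - 3394 = (1 + 6*7)²/36 - 3394 = (1 + 42)²/36 - 3394 = (1/36)*43² - 3394 = (1/36)*1849 - 3394 = 1849/36 - 3394 = -120335/36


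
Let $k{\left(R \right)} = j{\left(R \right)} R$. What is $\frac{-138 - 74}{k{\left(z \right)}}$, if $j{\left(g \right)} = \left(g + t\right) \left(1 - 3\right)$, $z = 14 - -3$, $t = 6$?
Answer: $\frac{106}{391} \approx 0.2711$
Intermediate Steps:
$z = 17$ ($z = 14 + 3 = 17$)
$j{\left(g \right)} = -12 - 2 g$ ($j{\left(g \right)} = \left(g + 6\right) \left(1 - 3\right) = \left(6 + g\right) \left(-2\right) = -12 - 2 g$)
$k{\left(R \right)} = R \left(-12 - 2 R\right)$ ($k{\left(R \right)} = \left(-12 - 2 R\right) R = R \left(-12 - 2 R\right)$)
$\frac{-138 - 74}{k{\left(z \right)}} = \frac{-138 - 74}{\left(-2\right) 17 \left(6 + 17\right)} = \frac{-138 - 74}{\left(-2\right) 17 \cdot 23} = - \frac{212}{-782} = \left(-212\right) \left(- \frac{1}{782}\right) = \frac{106}{391}$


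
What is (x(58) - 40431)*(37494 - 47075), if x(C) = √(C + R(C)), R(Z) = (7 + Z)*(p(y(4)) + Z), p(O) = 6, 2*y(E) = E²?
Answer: 387369411 - 9581*√4218 ≈ 3.8675e+8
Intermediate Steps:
y(E) = E²/2
R(Z) = (6 + Z)*(7 + Z) (R(Z) = (7 + Z)*(6 + Z) = (6 + Z)*(7 + Z))
x(C) = √(42 + C² + 14*C) (x(C) = √(C + (42 + C² + 13*C)) = √(42 + C² + 14*C))
(x(58) - 40431)*(37494 - 47075) = (√(42 + 58² + 14*58) - 40431)*(37494 - 47075) = (√(42 + 3364 + 812) - 40431)*(-9581) = (√4218 - 40431)*(-9581) = (-40431 + √4218)*(-9581) = 387369411 - 9581*√4218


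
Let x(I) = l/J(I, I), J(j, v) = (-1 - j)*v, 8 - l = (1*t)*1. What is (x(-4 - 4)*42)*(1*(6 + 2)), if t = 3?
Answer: -30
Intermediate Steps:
l = 5 (l = 8 - 1*3 = 8 - 3 = 5)
J(j, v) = v*(-1 - j)
x(I) = -5/(I*(1 + I)) (x(I) = 5/((-I*(1 + I))) = 5*(-1/(I*(1 + I))) = -5/(I*(1 + I)))
(x(-4 - 4)*42)*(1*(6 + 2)) = (-5/((-4 - 4)*(1 + (-4 - 4)))*42)*(1*(6 + 2)) = (-5/(-8*(1 - 8))*42)*(1*8) = (-5*(-⅛)/(-7)*42)*8 = (-5*(-⅛)*(-⅐)*42)*8 = -5/56*42*8 = -15/4*8 = -30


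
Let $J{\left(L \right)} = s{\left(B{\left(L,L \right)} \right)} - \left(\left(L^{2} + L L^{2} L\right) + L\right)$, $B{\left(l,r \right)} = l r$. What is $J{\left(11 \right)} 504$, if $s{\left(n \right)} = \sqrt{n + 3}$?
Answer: $-7445592 + 1008 \sqrt{31} \approx -7.44 \cdot 10^{6}$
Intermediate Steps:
$s{\left(n \right)} = \sqrt{3 + n}$
$J{\left(L \right)} = \sqrt{3 + L^{2}} - L - L^{2} - L^{4}$ ($J{\left(L \right)} = \sqrt{3 + L L} - \left(\left(L^{2} + L L^{2} L\right) + L\right) = \sqrt{3 + L^{2}} - \left(\left(L^{2} + L^{3} L\right) + L\right) = \sqrt{3 + L^{2}} - \left(\left(L^{2} + L^{4}\right) + L\right) = \sqrt{3 + L^{2}} - \left(L + L^{2} + L^{4}\right) = \sqrt{3 + L^{2}} - L - L^{2} - L^{4}$)
$J{\left(11 \right)} 504 = \left(\sqrt{3 + 11^{2}} - 11 - 11^{2} - 11^{4}\right) 504 = \left(\sqrt{3 + 121} - 11 - 121 - 14641\right) 504 = \left(\sqrt{124} - 11 - 121 - 14641\right) 504 = \left(2 \sqrt{31} - 11 - 121 - 14641\right) 504 = \left(-14773 + 2 \sqrt{31}\right) 504 = -7445592 + 1008 \sqrt{31}$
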